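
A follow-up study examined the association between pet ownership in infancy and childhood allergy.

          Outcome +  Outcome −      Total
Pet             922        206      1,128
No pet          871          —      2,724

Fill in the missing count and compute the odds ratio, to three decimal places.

9.522

The missing cell is in the unexposed row: 2724 − 871 = 1853.
So a = 922, b = 206, c = 871, d = 1853.
OR = (a·d)/(b·c) = (922 × 1853) / (206 × 871) = 1708466 / 179426 = 9.52184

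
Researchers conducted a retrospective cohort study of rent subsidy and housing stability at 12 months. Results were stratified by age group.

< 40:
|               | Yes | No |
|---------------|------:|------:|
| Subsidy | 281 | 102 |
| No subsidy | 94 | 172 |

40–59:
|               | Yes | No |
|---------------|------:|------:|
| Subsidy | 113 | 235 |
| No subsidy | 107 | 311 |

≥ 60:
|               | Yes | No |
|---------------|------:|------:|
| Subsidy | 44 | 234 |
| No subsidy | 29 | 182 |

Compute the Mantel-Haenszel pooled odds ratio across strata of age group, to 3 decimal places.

OR_MH = Σ(aᵢdᵢ/nᵢ) / Σ(bᵢcᵢ/nᵢ), where nᵢ is the stratum total.
Stratum 1 (< 40): n = 649; a·d/n = 281·172/649 = 74.4715; b·c/n = 102·94/649 = 14.7735
Stratum 2 (40–59): n = 766; a·d/n = 113·311/766 = 45.8786; b·c/n = 235·107/766 = 32.8264
Stratum 3 (≥ 60): n = 489; a·d/n = 44·182/489 = 16.3763; b·c/n = 234·29/489 = 13.8773
OR_MH = (74.4715 + 45.8786 + 16.3763) / (14.7735 + 32.8264 + 13.8773) = 136.7264 / 61.4772 = 2.22402

2.224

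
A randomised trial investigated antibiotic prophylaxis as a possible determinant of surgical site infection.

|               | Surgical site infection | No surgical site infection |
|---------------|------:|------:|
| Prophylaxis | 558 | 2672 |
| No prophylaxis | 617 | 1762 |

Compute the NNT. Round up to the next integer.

12

Risk in treated group = 558/3230 = 0.17276; risk in control = 617/2379 = 0.25935.
Absolute risk reduction = 0.25935 − 0.17276 = 0.08660
NNT = 1 / ARR = 1 / 0.08660 = 11.548 → round up → 12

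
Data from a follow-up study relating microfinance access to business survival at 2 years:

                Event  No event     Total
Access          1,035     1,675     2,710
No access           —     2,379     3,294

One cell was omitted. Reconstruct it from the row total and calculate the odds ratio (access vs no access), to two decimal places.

1.61

The missing cell is in the unexposed row: 3294 − 2379 = 915.
So a = 1035, b = 1675, c = 915, d = 2379.
OR = (a·d)/(b·c) = (1035 × 2379) / (1675 × 915) = 2462265 / 1532625 = 1.60657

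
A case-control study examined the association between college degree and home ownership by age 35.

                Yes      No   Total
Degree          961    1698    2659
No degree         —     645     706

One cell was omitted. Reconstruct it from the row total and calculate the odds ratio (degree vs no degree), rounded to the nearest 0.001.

5.984

The missing cell is in the unexposed row: 706 − 645 = 61.
So a = 961, b = 1698, c = 61, d = 645.
OR = (a·d)/(b·c) = (961 × 645) / (1698 × 61) = 619845 / 103578 = 5.98433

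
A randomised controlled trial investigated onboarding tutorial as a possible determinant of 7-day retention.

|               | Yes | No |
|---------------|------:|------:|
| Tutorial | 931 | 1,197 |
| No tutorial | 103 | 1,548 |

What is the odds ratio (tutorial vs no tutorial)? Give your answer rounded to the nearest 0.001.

Cells: a = 931, b = 1197, c = 103, d = 1548.
OR = (a·d)/(b·c) = (931 × 1548) / (1197 × 103) = 1441188 / 123291 = 11.68932
The odds of 7-day retention are about 11.69 times as high in the tutorial group.

11.689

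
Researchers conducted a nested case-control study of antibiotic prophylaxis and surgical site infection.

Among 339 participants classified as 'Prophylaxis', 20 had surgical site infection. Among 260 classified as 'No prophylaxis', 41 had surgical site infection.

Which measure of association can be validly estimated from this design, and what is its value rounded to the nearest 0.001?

0.335

From the description: a = 20, b = 319, c = 41, d = 219.
This is a nested case-control study: participants were sampled on outcome status, so risks in the source population cannot be estimated directly — relative risk is not valid here. The odds ratio is the appropriate measure.
OR = (a·d)/(b·c) = (20 × 219) / (319 × 41) = 4380 / 13079 = 0.33489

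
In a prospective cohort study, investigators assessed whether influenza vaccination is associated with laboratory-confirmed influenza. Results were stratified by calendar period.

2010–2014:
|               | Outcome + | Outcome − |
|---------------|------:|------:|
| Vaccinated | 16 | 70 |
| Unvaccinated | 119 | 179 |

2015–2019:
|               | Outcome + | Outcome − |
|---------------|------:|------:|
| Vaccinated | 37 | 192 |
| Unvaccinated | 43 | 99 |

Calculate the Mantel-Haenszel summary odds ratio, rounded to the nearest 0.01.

OR_MH = Σ(aᵢdᵢ/nᵢ) / Σ(bᵢcᵢ/nᵢ), where nᵢ is the stratum total.
Stratum 1 (2010–2014): n = 384; a·d/n = 16·179/384 = 7.4583; b·c/n = 70·119/384 = 21.6927
Stratum 2 (2015–2019): n = 371; a·d/n = 37·99/371 = 9.8733; b·c/n = 192·43/371 = 22.2534
OR_MH = (7.4583 + 9.8733) / (21.6927 + 22.2534) = 17.3316 / 43.9461 = 0.39438

0.39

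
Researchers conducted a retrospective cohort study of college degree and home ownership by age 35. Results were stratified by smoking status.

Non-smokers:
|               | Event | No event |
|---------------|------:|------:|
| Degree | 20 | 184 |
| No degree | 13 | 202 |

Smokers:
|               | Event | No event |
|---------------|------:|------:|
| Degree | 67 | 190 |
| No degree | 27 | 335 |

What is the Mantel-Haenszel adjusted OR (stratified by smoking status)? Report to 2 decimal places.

3.28

OR_MH = Σ(aᵢdᵢ/nᵢ) / Σ(bᵢcᵢ/nᵢ), where nᵢ is the stratum total.
Stratum 1 (Non-smokers): n = 419; a·d/n = 20·202/419 = 9.6420; b·c/n = 184·13/419 = 5.7088
Stratum 2 (Smokers): n = 619; a·d/n = 67·335/619 = 36.2601; b·c/n = 190·27/619 = 8.2876
OR_MH = (9.6420 + 36.2601) / (5.7088 + 8.2876) = 45.9021 / 13.9964 = 3.27957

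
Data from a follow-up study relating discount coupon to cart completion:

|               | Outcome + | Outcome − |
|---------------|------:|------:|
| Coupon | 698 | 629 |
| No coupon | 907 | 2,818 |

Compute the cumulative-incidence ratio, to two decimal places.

2.16

Cells: a = 698, b = 629, c = 907, d = 2818.
Risk in exposed = 698/1327 = 0.52600; risk in unexposed = 907/3725 = 0.24349.
RR = 0.52600 / 0.24349 = 2.16025
The risk among the exposed is 2.16 times that among the unexposed.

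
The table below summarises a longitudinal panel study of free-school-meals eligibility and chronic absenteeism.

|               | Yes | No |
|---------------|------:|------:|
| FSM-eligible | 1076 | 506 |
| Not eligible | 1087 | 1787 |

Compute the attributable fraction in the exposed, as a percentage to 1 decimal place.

44.4

Cells: a = 1076, b = 506, c = 1087, d = 1787.
Risk in exposed = 1076/1582 = 0.68015; risk in unexposed = 1087/2874 = 0.37822.
RR = 0.68015/0.37822 = 1.79830
AR% = (RR − 1)/RR × 100 = (1.79830 − 1)/1.79830 × 100 = 44.3920%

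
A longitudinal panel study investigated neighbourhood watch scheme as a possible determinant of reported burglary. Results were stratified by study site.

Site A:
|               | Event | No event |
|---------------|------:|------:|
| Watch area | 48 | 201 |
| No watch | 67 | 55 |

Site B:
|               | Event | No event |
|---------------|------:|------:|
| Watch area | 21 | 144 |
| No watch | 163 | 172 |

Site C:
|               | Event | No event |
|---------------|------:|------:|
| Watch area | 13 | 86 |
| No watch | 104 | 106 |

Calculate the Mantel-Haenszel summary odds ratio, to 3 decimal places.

0.168

OR_MH = Σ(aᵢdᵢ/nᵢ) / Σ(bᵢcᵢ/nᵢ), where nᵢ is the stratum total.
Stratum 1 (Site A): n = 371; a·d/n = 48·55/371 = 7.1159; b·c/n = 201·67/371 = 36.2992
Stratum 2 (Site B): n = 500; a·d/n = 21·172/500 = 7.2240; b·c/n = 144·163/500 = 46.9440
Stratum 3 (Site C): n = 309; a·d/n = 13·106/309 = 4.4595; b·c/n = 86·104/309 = 28.9450
OR_MH = (7.1159 + 7.2240 + 4.4595) / (36.2992 + 46.9440 + 28.9450) = 18.7994 / 112.1882 = 0.16757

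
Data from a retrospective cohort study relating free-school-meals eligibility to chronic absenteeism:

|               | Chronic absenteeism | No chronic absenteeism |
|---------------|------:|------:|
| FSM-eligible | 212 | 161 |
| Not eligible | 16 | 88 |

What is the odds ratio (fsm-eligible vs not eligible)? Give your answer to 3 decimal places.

Cells: a = 212, b = 161, c = 16, d = 88.
OR = (a·d)/(b·c) = (212 × 88) / (161 × 16) = 18656 / 2576 = 7.24224
The odds of chronic absenteeism are about 7.24 times as high in the fsm-eligible group.

7.242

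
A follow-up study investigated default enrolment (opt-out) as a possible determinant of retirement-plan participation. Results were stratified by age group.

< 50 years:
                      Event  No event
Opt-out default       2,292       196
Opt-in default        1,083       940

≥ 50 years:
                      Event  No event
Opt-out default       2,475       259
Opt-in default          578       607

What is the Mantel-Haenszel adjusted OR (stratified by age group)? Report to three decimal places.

OR_MH = Σ(aᵢdᵢ/nᵢ) / Σ(bᵢcᵢ/nᵢ), where nᵢ is the stratum total.
Stratum 1 (< 50 years): n = 4511; a·d/n = 2292·940/4511 = 477.6059; b·c/n = 196·1083/4511 = 47.0556
Stratum 2 (≥ 50 years): n = 3919; a·d/n = 2475·607/3919 = 383.3440; b·c/n = 259·578/3919 = 38.1990
OR_MH = (477.6059 + 383.3440) / (47.0556 + 38.1990) = 860.9498 / 85.2547 = 10.09856

10.099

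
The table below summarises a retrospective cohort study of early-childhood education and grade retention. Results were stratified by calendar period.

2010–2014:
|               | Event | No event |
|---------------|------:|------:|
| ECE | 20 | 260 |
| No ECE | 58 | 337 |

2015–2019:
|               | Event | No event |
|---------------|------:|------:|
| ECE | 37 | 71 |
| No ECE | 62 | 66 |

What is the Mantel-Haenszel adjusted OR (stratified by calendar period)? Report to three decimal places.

0.496

OR_MH = Σ(aᵢdᵢ/nᵢ) / Σ(bᵢcᵢ/nᵢ), where nᵢ is the stratum total.
Stratum 1 (2010–2014): n = 675; a·d/n = 20·337/675 = 9.9852; b·c/n = 260·58/675 = 22.3407
Stratum 2 (2015–2019): n = 236; a·d/n = 37·66/236 = 10.3475; b·c/n = 71·62/236 = 18.6525
OR_MH = (9.9852 + 10.3475) / (22.3407 + 18.6525) = 20.3326 / 40.9933 = 0.49600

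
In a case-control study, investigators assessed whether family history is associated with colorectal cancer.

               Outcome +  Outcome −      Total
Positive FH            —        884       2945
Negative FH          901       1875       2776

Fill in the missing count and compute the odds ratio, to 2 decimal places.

The missing cell is in the exposed row: 2945 − 884 = 2061.
So a = 2061, b = 884, c = 901, d = 1875.
OR = (a·d)/(b·c) = (2061 × 1875) / (884 × 901) = 3864375 / 796484 = 4.85179

4.85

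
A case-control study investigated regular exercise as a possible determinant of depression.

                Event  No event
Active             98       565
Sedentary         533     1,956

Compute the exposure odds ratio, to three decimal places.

Cells: a = 98, b = 565, c = 533, d = 1956.
OR = (a·d)/(b·c) = (98 × 1956) / (565 × 533) = 191688 / 301145 = 0.63653
Exposure is associated with lower odds of depression (OR = 0.64 < 1).

0.637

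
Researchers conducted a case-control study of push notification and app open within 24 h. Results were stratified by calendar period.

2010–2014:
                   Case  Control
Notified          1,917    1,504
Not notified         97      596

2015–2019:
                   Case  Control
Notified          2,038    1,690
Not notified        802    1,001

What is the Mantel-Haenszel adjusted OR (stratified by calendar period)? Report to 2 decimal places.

OR_MH = Σ(aᵢdᵢ/nᵢ) / Σ(bᵢcᵢ/nᵢ), where nᵢ is the stratum total.
Stratum 1 (2010–2014): n = 4114; a·d/n = 1917·596/4114 = 277.7180; b·c/n = 1504·97/4114 = 35.4614
Stratum 2 (2015–2019): n = 5531; a·d/n = 2038·1001/5531 = 368.8371; b·c/n = 1690·802/5531 = 245.0515
OR_MH = (277.7180 + 368.8371) / (35.4614 + 245.0515) = 646.5551 / 280.5129 = 2.30490

2.30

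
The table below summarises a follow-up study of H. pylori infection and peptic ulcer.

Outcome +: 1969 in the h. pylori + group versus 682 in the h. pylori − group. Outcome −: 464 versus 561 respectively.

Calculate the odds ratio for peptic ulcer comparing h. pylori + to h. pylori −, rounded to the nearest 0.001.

3.491

From the description: a = 1969, b = 464, c = 682, d = 561.
OR = (a·d)/(b·c) = (1969 × 561) / (464 × 682) = 1104609 / 316448 = 3.49065
The odds of peptic ulcer are about 3.49 times as high in the h. pylori + group.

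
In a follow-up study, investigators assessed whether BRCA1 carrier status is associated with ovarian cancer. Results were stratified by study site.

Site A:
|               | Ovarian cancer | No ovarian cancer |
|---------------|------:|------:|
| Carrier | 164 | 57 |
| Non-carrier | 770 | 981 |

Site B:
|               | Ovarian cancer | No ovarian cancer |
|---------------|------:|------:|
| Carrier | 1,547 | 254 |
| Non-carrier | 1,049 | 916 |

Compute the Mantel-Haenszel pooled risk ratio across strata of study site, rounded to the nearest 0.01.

RR_MH = Σ(aᵢ·n₀ᵢ/nᵢ) / Σ(cᵢ·n₁ᵢ/nᵢ), with n₁ᵢ = aᵢ+bᵢ (exposed), n₀ᵢ = cᵢ+dᵢ (unexposed), nᵢ = n₁ᵢ+n₀ᵢ.
Stratum 1 (Site A): n₁ = 221, n₀ = 1751, n = 1972; a·n₀/n = 164·1751/1972 = 145.6207; c·n₁/n = 770·221/1972 = 86.2931
Stratum 2 (Site B): n₁ = 1801, n₀ = 1965, n = 3766; a·n₀/n = 1547·1965/3766 = 807.1840; c·n₁/n = 1049·1801/3766 = 501.6593
RR_MH = (145.6207 + 807.1840) / (86.2931 + 501.6593) = 952.8047 / 587.9524 = 1.62055

1.62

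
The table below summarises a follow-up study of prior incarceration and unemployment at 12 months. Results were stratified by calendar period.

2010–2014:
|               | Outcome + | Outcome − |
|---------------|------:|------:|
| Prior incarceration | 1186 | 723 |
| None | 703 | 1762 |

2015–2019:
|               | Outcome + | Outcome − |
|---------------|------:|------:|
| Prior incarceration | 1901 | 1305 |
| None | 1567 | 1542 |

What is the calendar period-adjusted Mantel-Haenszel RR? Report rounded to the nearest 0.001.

RR_MH = Σ(aᵢ·n₀ᵢ/nᵢ) / Σ(cᵢ·n₁ᵢ/nᵢ), with n₁ᵢ = aᵢ+bᵢ (exposed), n₀ᵢ = cᵢ+dᵢ (unexposed), nᵢ = n₁ᵢ+n₀ᵢ.
Stratum 1 (2010–2014): n₁ = 1909, n₀ = 2465, n = 4374; a·n₀/n = 1186·2465/4374 = 668.3791; c·n₁/n = 703·1909/4374 = 306.8192
Stratum 2 (2015–2019): n₁ = 3206, n₀ = 3109, n = 6315; a·n₀/n = 1901·3109/6315 = 935.9001; c·n₁/n = 1567·3206/6315 = 795.5348
RR_MH = (668.3791 + 935.9001) / (306.8192 + 795.5348) = 1604.2791 / 1102.3539 = 1.45532

1.455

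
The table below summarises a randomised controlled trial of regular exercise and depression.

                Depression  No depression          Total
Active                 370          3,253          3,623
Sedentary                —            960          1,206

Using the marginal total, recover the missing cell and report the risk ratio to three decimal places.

0.501

The missing cell is in the unexposed row: 1206 − 960 = 246.
So a = 370, b = 3253, c = 246, d = 960.
RR = [a/(a+b)] / [c/(c+d)] = (370/3623) / (246/1206) = 0.10213/0.20398 = 0.50066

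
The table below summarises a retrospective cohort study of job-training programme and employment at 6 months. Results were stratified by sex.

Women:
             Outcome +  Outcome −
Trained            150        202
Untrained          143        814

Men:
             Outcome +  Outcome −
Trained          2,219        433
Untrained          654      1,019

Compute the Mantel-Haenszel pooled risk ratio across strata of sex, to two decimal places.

2.20

RR_MH = Σ(aᵢ·n₀ᵢ/nᵢ) / Σ(cᵢ·n₁ᵢ/nᵢ), with n₁ᵢ = aᵢ+bᵢ (exposed), n₀ᵢ = cᵢ+dᵢ (unexposed), nᵢ = n₁ᵢ+n₀ᵢ.
Stratum 1 (Women): n₁ = 352, n₀ = 957, n = 1309; a·n₀/n = 150·957/1309 = 109.6639; c·n₁/n = 143·352/1309 = 38.4538
Stratum 2 (Men): n₁ = 2652, n₀ = 1673, n = 4325; a·n₀/n = 2219·1673/4325 = 858.3554; c·n₁/n = 654·2652/4325 = 401.0192
RR_MH = (109.6639 + 858.3554) / (38.4538 + 401.0192) = 968.0192 / 439.4730 = 2.20268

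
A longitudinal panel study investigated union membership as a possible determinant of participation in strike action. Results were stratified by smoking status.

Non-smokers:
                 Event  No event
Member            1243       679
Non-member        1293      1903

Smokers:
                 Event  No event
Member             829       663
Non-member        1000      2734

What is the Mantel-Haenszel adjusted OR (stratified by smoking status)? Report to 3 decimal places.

OR_MH = Σ(aᵢdᵢ/nᵢ) / Σ(bᵢcᵢ/nᵢ), where nᵢ is the stratum total.
Stratum 1 (Non-smokers): n = 5118; a·d/n = 1243·1903/5118 = 462.1784; b·c/n = 679·1293/5118 = 171.5410
Stratum 2 (Smokers): n = 5226; a·d/n = 829·2734/5226 = 433.6942; b·c/n = 663·1000/5226 = 126.8657
OR_MH = (462.1784 + 433.6942) / (171.5410 + 126.8657) = 895.8726 / 298.4067 = 3.00219

3.002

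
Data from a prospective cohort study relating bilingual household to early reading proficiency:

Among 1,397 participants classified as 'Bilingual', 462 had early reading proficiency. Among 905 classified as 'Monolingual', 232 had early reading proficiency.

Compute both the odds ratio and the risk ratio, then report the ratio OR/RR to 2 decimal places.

From the description: a = 462, b = 935, c = 232, d = 673.
OR = (462·673)/(935·232) = 310926/216920 = 1.43337
Risk in exposed = 462/1397 = 0.33071; risk in unexposed = 232/905 = 0.25635; RR = 1.29005
OR/RR = 1.43337 / 1.29005 = 1.11110
The outcome is not rare, so the OR lies further from 1 than the RR.

1.11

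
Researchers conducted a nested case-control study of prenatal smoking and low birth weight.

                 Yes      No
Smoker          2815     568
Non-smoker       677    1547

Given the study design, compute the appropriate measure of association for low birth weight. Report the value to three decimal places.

11.325

Cells: a = 2815, b = 568, c = 677, d = 1547.
This is a nested case-control study: participants were sampled on outcome status, so risks in the source population cannot be estimated directly — relative risk is not valid here. The odds ratio is the appropriate measure.
OR = (a·d)/(b·c) = (2815 × 1547) / (568 × 677) = 4354805 / 384536 = 11.32483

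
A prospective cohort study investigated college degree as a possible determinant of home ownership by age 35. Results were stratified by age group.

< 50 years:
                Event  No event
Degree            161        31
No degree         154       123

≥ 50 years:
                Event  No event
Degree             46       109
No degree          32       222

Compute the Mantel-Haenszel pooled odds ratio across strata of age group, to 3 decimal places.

OR_MH = Σ(aᵢdᵢ/nᵢ) / Σ(bᵢcᵢ/nᵢ), where nᵢ is the stratum total.
Stratum 1 (< 50 years): n = 469; a·d/n = 161·123/469 = 42.2239; b·c/n = 31·154/469 = 10.1791
Stratum 2 (≥ 50 years): n = 409; a·d/n = 46·222/409 = 24.9682; b·c/n = 109·32/409 = 8.5281
OR_MH = (42.2239 + 24.9682) / (10.1791 + 8.5281) = 67.1921 / 18.7072 = 3.59177

3.592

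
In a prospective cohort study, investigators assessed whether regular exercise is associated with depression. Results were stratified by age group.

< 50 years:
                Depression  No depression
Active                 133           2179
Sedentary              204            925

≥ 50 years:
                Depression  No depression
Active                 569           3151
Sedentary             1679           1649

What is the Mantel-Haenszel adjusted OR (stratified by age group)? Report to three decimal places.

OR_MH = Σ(aᵢdᵢ/nᵢ) / Σ(bᵢcᵢ/nᵢ), where nᵢ is the stratum total.
Stratum 1 (< 50 years): n = 3441; a·d/n = 133·925/3441 = 35.7527; b·c/n = 2179·204/3441 = 129.1822
Stratum 2 (≥ 50 years): n = 7048; a·d/n = 569·1649/7048 = 133.1273; b·c/n = 3151·1679/7048 = 750.6426
OR_MH = (35.7527 + 133.1273) / (129.1822 + 750.6426) = 168.8800 / 879.8248 = 0.19195

0.192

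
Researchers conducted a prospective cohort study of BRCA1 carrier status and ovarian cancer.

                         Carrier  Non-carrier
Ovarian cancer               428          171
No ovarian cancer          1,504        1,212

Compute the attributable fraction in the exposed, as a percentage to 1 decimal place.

Reading the table with exposure as columns: a = 428 (Carrier, case), b = 1504 (Carrier, non-case), c = 171 (Non-carrier, case), d = 1212.
Risk in exposed = 428/1932 = 0.22153; risk in unexposed = 171/1383 = 0.12364.
RR = 0.22153/0.12364 = 1.79169
AR% = (RR − 1)/RR × 100 = (1.79169 − 1)/1.79169 × 100 = 44.1868%

44.2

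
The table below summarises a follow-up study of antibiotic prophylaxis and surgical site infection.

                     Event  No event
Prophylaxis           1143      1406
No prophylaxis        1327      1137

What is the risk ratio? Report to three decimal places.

Cells: a = 1143, b = 1406, c = 1327, d = 1137.
Risk in exposed = 1143/2549 = 0.44841; risk in unexposed = 1327/2464 = 0.53856.
RR = 0.44841 / 0.53856 = 0.83262
The risk is 17% lower among the exposed than among the unexposed.

0.833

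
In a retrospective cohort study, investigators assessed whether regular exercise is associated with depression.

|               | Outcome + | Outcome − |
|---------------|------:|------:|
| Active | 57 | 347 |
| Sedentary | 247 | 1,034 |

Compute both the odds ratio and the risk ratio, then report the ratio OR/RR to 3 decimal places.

Cells: a = 57, b = 347, c = 247, d = 1034.
OR = (57·1034)/(347·247) = 58938/85709 = 0.68765
Risk in exposed = 57/404 = 0.14109; risk in unexposed = 247/1281 = 0.19282; RR = 0.73172
OR/RR = 0.68765 / 0.73172 = 0.93977
The outcome is not rare, so the OR lies further from 1 than the RR.

0.940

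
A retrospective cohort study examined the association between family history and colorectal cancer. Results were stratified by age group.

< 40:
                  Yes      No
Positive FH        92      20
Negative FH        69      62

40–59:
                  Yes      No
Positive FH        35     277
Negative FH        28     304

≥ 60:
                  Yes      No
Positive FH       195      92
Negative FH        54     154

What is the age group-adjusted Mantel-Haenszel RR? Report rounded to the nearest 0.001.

RR_MH = Σ(aᵢ·n₀ᵢ/nᵢ) / Σ(cᵢ·n₁ᵢ/nᵢ), with n₁ᵢ = aᵢ+bᵢ (exposed), n₀ᵢ = cᵢ+dᵢ (unexposed), nᵢ = n₁ᵢ+n₀ᵢ.
Stratum 1 (< 40): n₁ = 112, n₀ = 131, n = 243; a·n₀/n = 92·131/243 = 49.5967; c·n₁/n = 69·112/243 = 31.8025
Stratum 2 (40–59): n₁ = 312, n₀ = 332, n = 644; a·n₀/n = 35·332/644 = 18.0435; c·n₁/n = 28·312/644 = 13.5652
Stratum 3 (≥ 60): n₁ = 287, n₀ = 208, n = 495; a·n₀/n = 195·208/495 = 81.9394; c·n₁/n = 54·287/495 = 31.3091
RR_MH = (49.5967 + 18.0435 + 81.9394) / (31.8025 + 13.5652 + 31.3091) = 149.5796 / 76.6768 = 1.95078

1.951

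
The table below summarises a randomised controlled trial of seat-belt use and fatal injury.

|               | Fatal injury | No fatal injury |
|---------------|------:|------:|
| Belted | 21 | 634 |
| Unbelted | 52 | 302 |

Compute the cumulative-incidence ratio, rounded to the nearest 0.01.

0.22

Cells: a = 21, b = 634, c = 52, d = 302.
Risk in exposed = 21/655 = 0.03206; risk in unexposed = 52/354 = 0.14689.
RR = 0.03206 / 0.14689 = 0.21826
The risk is 78% lower among the exposed than among the unexposed.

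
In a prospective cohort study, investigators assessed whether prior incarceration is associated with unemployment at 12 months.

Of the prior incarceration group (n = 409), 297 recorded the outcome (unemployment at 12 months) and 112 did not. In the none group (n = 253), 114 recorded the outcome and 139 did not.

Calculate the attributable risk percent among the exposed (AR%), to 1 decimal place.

37.9

From the description: a = 297, b = 112, c = 114, d = 139.
Risk in exposed = 297/409 = 0.72616; risk in unexposed = 114/253 = 0.45059.
RR = 0.72616/0.45059 = 1.61157
AR% = (RR − 1)/RR × 100 = (1.61157 − 1)/1.61157 × 100 = 37.9487%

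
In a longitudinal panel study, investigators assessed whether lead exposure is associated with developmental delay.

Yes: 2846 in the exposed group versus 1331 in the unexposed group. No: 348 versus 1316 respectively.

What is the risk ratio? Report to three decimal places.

1.772

From the description: a = 2846, b = 348, c = 1331, d = 1316.
Risk in exposed = 2846/3194 = 0.89105; risk in unexposed = 1331/2647 = 0.50283.
RR = 0.89105 / 0.50283 = 1.77205
The risk among the exposed is 1.77 times that among the unexposed.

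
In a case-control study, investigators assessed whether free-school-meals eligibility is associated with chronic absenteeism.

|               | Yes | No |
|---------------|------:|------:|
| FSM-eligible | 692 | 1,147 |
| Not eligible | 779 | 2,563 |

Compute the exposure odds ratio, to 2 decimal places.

Cells: a = 692, b = 1147, c = 779, d = 2563.
OR = (a·d)/(b·c) = (692 × 2563) / (1147 × 779) = 1773596 / 893513 = 1.98497
The odds of chronic absenteeism are about 1.98 times as high in the fsm-eligible group.

1.98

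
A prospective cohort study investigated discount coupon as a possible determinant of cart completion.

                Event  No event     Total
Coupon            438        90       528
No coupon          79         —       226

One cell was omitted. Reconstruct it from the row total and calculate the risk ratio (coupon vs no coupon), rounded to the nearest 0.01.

2.37

The missing cell is in the unexposed row: 226 − 79 = 147.
So a = 438, b = 90, c = 79, d = 147.
RR = [a/(a+b)] / [c/(c+d)] = (438/528) / (79/226) = 0.82955/0.34956 = 2.37313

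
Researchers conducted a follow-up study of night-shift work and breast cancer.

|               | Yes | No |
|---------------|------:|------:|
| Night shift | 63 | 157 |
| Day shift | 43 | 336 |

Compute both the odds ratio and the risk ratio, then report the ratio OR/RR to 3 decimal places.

Cells: a = 63, b = 157, c = 43, d = 336.
OR = (63·336)/(157·43) = 21168/6751 = 3.13554
Risk in exposed = 63/220 = 0.28636; risk in unexposed = 43/379 = 0.11346; RR = 2.52400
OR/RR = 3.13554 / 2.52400 = 1.24229
The outcome is not rare, so the OR lies further from 1 than the RR.

1.242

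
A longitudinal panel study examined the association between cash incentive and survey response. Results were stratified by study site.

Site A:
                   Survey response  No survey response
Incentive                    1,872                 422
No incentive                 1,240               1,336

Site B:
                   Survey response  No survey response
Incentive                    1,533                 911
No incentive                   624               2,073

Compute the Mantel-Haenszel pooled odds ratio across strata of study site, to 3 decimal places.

5.191

OR_MH = Σ(aᵢdᵢ/nᵢ) / Σ(bᵢcᵢ/nᵢ), where nᵢ is the stratum total.
Stratum 1 (Site A): n = 4870; a·d/n = 1872·1336/4870 = 513.5507; b·c/n = 422·1240/4870 = 107.4497
Stratum 2 (Site B): n = 5141; a·d/n = 1533·2073/5141 = 618.1500; b·c/n = 911·624/5141 = 110.5746
OR_MH = (513.5507 + 618.1500) / (107.4497 + 110.5746) = 1131.7007 / 218.0243 = 5.19071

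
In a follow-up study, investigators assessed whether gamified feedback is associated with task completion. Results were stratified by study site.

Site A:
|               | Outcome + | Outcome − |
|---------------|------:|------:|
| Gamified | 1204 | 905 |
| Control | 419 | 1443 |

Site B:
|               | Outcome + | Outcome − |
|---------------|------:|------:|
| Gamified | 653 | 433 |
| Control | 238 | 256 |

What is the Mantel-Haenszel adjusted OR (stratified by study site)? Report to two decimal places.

OR_MH = Σ(aᵢdᵢ/nᵢ) / Σ(bᵢcᵢ/nᵢ), where nᵢ is the stratum total.
Stratum 1 (Site A): n = 3971; a·d/n = 1204·1443/3971 = 437.5150; b·c/n = 905·419/3971 = 95.4911
Stratum 2 (Site B): n = 1580; a·d/n = 653·256/1580 = 105.8025; b·c/n = 433·238/1580 = 65.2241
OR_MH = (437.5150 + 105.8025) / (95.4911 + 65.2241) = 543.3175 / 160.7151 = 3.38062

3.38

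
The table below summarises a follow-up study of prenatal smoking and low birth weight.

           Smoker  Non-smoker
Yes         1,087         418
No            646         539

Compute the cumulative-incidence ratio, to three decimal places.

Reading the table with exposure as columns: a = 1087 (Smoker, case), b = 646 (Smoker, non-case), c = 418 (Non-smoker, case), d = 539.
Risk in exposed = 1087/1733 = 0.62724; risk in unexposed = 418/957 = 0.43678.
RR = 0.62724 / 0.43678 = 1.43604
The risk among the exposed is 1.44 times that among the unexposed.

1.436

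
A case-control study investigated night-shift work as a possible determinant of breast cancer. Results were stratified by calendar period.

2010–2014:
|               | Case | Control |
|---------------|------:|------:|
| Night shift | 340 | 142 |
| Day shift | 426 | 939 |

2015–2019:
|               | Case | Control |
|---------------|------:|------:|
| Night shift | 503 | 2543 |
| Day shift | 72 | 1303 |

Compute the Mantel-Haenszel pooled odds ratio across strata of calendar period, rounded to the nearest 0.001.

4.329

OR_MH = Σ(aᵢdᵢ/nᵢ) / Σ(bᵢcᵢ/nᵢ), where nᵢ is the stratum total.
Stratum 1 (2010–2014): n = 1847; a·d/n = 340·939/1847 = 172.8533; b·c/n = 142·426/1847 = 32.7515
Stratum 2 (2015–2019): n = 4421; a·d/n = 503·1303/4421 = 148.2490; b·c/n = 2543·72/4421 = 41.4151
OR_MH = (172.8533 + 148.2490) / (32.7515 + 41.4151) = 321.1023 / 74.1666 = 4.32948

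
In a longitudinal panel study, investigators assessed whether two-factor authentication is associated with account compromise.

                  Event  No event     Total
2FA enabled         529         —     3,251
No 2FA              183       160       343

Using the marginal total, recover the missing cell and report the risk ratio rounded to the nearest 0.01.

0.30

The missing cell is in the exposed row: 3251 − 529 = 2722.
So a = 529, b = 2722, c = 183, d = 160.
RR = [a/(a+b)] / [c/(c+d)] = (529/3251) / (183/343) = 0.16272/0.53353 = 0.30499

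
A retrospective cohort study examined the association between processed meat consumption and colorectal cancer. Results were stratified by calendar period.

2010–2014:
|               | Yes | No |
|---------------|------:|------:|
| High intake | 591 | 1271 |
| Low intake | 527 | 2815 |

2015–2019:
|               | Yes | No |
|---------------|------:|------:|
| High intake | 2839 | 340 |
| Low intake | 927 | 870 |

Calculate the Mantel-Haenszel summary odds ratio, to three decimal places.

OR_MH = Σ(aᵢdᵢ/nᵢ) / Σ(bᵢcᵢ/nᵢ), where nᵢ is the stratum total.
Stratum 1 (2010–2014): n = 5204; a·d/n = 591·2815/5204 = 319.6897; b·c/n = 1271·527/5204 = 128.7120
Stratum 2 (2015–2019): n = 4976; a·d/n = 2839·870/4976 = 496.3686; b·c/n = 340·927/4976 = 63.3400
OR_MH = (319.6897 + 496.3686) / (128.7120 + 63.3400) = 816.0582 / 192.0520 = 4.24915

4.249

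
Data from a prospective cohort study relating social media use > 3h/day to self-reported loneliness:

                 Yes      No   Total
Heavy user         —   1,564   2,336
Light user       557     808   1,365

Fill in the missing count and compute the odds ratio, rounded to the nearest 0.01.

The missing cell is in the exposed row: 2336 − 1564 = 772.
So a = 772, b = 1564, c = 557, d = 808.
OR = (a·d)/(b·c) = (772 × 808) / (1564 × 557) = 623776 / 871148 = 0.71604

0.72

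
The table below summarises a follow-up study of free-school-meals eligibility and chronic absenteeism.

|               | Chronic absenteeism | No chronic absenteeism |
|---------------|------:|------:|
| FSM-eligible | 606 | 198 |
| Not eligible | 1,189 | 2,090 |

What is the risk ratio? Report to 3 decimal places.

2.079

Cells: a = 606, b = 198, c = 1189, d = 2090.
Risk in exposed = 606/804 = 0.75373; risk in unexposed = 1189/3279 = 0.36261.
RR = 0.75373 / 0.36261 = 2.07862
The risk among the exposed is 2.08 times that among the unexposed.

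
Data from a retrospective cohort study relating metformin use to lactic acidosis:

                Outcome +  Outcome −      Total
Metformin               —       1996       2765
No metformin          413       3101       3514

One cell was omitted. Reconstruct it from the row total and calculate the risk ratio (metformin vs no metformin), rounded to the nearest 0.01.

The missing cell is in the exposed row: 2765 − 1996 = 769.
So a = 769, b = 1996, c = 413, d = 3101.
RR = [a/(a+b)] / [c/(c+d)] = (769/2765) / (413/3514) = 0.27812/0.11753 = 2.36637

2.37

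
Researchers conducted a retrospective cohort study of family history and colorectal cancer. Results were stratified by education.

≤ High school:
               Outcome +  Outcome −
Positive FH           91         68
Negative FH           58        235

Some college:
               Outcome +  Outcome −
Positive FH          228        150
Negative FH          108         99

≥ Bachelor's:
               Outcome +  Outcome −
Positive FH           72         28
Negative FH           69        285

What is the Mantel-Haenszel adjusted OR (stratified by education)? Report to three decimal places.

OR_MH = Σ(aᵢdᵢ/nᵢ) / Σ(bᵢcᵢ/nᵢ), where nᵢ is the stratum total.
Stratum 1 (≤ High school): n = 452; a·d/n = 91·235/452 = 47.3119; b·c/n = 68·58/452 = 8.7257
Stratum 2 (Some college): n = 585; a·d/n = 228·99/585 = 38.5846; b·c/n = 150·108/585 = 27.6923
Stratum 3 (≥ Bachelor's): n = 454; a·d/n = 72·285/454 = 45.1982; b·c/n = 28·69/454 = 4.2555
OR_MH = (47.3119 + 38.5846 + 45.1982) / (8.7257 + 27.6923 + 4.2555) = 131.0948 / 40.6735 = 3.22310

3.223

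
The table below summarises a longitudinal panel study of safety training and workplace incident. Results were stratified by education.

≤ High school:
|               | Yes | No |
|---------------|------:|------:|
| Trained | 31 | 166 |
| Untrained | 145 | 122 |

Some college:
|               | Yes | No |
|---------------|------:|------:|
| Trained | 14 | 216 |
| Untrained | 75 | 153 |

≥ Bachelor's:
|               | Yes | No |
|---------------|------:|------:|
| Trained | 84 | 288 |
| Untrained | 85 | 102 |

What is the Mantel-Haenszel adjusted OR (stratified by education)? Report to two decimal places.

0.21

OR_MH = Σ(aᵢdᵢ/nᵢ) / Σ(bᵢcᵢ/nᵢ), where nᵢ is the stratum total.
Stratum 1 (≤ High school): n = 464; a·d/n = 31·122/464 = 8.1509; b·c/n = 166·145/464 = 51.8750
Stratum 2 (Some college): n = 458; a·d/n = 14·153/458 = 4.6769; b·c/n = 216·75/458 = 35.3712
Stratum 3 (≥ Bachelor's): n = 559; a·d/n = 84·102/559 = 15.3274; b·c/n = 288·85/559 = 43.7925
OR_MH = (8.1509 + 4.6769 + 15.3274) / (51.8750 + 35.3712 + 43.7925) = 28.1551 / 131.0387 = 0.21486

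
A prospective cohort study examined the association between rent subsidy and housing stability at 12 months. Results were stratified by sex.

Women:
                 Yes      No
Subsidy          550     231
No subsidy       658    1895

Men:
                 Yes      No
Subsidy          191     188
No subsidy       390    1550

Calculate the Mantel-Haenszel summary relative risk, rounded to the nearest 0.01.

RR_MH = Σ(aᵢ·n₀ᵢ/nᵢ) / Σ(cᵢ·n₁ᵢ/nᵢ), with n₁ᵢ = aᵢ+bᵢ (exposed), n₀ᵢ = cᵢ+dᵢ (unexposed), nᵢ = n₁ᵢ+n₀ᵢ.
Stratum 1 (Women): n₁ = 781, n₀ = 2553, n = 3334; a·n₀/n = 550·2553/3334 = 421.1608; c·n₁/n = 658·781/3334 = 154.1386
Stratum 2 (Men): n₁ = 379, n₀ = 1940, n = 2319; a·n₀/n = 191·1940/2319 = 159.7844; c·n₁/n = 390·379/2319 = 63.7387
RR_MH = (421.1608 + 159.7844) / (154.1386 + 63.7387) = 580.9452 / 217.8773 = 2.66639

2.67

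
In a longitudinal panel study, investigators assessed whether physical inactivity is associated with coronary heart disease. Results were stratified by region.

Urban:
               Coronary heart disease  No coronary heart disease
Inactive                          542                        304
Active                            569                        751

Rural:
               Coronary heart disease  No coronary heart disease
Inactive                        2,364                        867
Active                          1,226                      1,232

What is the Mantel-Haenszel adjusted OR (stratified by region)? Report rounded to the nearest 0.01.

OR_MH = Σ(aᵢdᵢ/nᵢ) / Σ(bᵢcᵢ/nᵢ), where nᵢ is the stratum total.
Stratum 1 (Urban): n = 2166; a·d/n = 542·751/2166 = 187.9234; b·c/n = 304·569/2166 = 79.8596
Stratum 2 (Rural): n = 5689; a·d/n = 2364·1232/5689 = 511.9438; b·c/n = 867·1226/5689 = 186.8416
OR_MH = (187.9234 + 511.9438) / (79.8596 + 186.8416) = 699.8671 / 266.7013 = 2.62416

2.62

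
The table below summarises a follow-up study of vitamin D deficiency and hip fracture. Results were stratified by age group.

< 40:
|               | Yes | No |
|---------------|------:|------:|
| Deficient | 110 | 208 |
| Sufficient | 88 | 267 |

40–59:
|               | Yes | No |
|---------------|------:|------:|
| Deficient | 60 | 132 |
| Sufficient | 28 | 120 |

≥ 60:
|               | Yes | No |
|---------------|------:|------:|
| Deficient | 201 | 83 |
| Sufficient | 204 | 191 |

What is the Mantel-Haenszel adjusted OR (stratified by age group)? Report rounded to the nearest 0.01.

1.93

OR_MH = Σ(aᵢdᵢ/nᵢ) / Σ(bᵢcᵢ/nᵢ), where nᵢ is the stratum total.
Stratum 1 (< 40): n = 673; a·d/n = 110·267/673 = 43.6404; b·c/n = 208·88/673 = 27.1976
Stratum 2 (40–59): n = 340; a·d/n = 60·120/340 = 21.1765; b·c/n = 132·28/340 = 10.8706
Stratum 3 (≥ 60): n = 679; a·d/n = 201·191/679 = 56.5405; b·c/n = 83·204/679 = 24.9367
OR_MH = (43.6404 + 21.1765 + 56.5405) / (27.1976 + 10.8706 + 24.9367) = 121.3574 / 63.0049 = 1.92616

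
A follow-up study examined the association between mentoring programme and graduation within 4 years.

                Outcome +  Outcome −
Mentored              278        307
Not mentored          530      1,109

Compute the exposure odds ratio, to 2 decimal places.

Cells: a = 278, b = 307, c = 530, d = 1109.
OR = (a·d)/(b·c) = (278 × 1109) / (307 × 530) = 308302 / 162710 = 1.89479
The odds of graduation within 4 years are about 1.89 times as high in the mentored group.

1.89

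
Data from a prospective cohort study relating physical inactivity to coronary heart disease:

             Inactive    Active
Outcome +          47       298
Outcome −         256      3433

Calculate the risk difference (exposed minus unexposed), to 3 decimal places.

0.075

Reading the table with exposure as columns: a = 47 (Inactive, case), b = 256 (Inactive, non-case), c = 298 (Active, case), d = 3433.
Risk in exposed = 47/303 = 0.155116; risk in unexposed = 298/3731 = 0.079871.
Risk difference = 0.155116 − 0.079871 = 0.075244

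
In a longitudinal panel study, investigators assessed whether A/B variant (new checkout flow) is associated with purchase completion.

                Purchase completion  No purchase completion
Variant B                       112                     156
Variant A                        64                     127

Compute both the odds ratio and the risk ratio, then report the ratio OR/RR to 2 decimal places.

1.14

Cells: a = 112, b = 156, c = 64, d = 127.
OR = (112·127)/(156·64) = 14224/9984 = 1.42468
Risk in exposed = 112/268 = 0.41791; risk in unexposed = 64/191 = 0.33508; RR = 1.24720
OR/RR = 1.42468 / 1.24720 = 1.14230
The outcome is not rare, so the OR lies further from 1 than the RR.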